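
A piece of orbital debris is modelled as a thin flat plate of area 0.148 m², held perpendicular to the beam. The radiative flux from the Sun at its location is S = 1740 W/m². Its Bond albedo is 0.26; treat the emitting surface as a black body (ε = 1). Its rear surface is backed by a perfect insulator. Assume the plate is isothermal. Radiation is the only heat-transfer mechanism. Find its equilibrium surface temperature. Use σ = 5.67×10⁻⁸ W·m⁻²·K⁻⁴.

T ≈ 388 K

At equilibrium, absorbed power = emitted power.
Absorbing cross-section = A = 0.1480 m²; emitting surface = A = 0.1480 m² (ratio 1).
(1−a)S·A_cross = εσ·A_surf·T⁴  ⇒  T⁴ = (1−a)S/(1σ).
T⁴ = 0.740·1740/(1·5.67×10⁻⁸) = 2.271×10¹⁰ K⁴.
T = (2.271×10¹⁰)^(1/4).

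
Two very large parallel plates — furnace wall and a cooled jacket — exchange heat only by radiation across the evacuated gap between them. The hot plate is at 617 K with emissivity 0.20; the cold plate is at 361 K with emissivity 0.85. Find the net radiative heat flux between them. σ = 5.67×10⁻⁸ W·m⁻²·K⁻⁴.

q ≈ 1400 W/m²

For two infinite grey parallel plates, q = σ(T₁⁴ − T₂⁴)/(1/ε₁ + 1/ε₂ − 1).
T₁⁴ − T₂⁴ = 1.449×10¹¹ − 1.698×10¹⁰ = 1.279×10¹¹ K⁴.
1/ε₁ + 1/ε₂ − 1 = 5.000 + 1.176 − 1 = 5.176.
q = 5.67×10⁻⁸ × 1.279×10¹¹ / 5.176.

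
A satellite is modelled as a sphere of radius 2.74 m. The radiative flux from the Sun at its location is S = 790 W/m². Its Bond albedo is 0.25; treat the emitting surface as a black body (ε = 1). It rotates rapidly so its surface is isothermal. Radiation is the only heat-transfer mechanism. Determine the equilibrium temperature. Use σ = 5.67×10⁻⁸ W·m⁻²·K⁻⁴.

At equilibrium, absorbed power = emitted power.
Absorbing cross-section = πr² = 23.59 m²; emitting surface = 4πr² = 94.34 m² (ratio 4).
(1−a)S·A_cross = εσ·A_surf·T⁴  ⇒  T⁴ = (1−a)S/(4σ).
T⁴ = 0.750·790/(4·5.67×10⁻⁸) = 2.612×10⁹ K⁴.
T = (2.612×10⁹)^(1/4).

T ≈ 226 K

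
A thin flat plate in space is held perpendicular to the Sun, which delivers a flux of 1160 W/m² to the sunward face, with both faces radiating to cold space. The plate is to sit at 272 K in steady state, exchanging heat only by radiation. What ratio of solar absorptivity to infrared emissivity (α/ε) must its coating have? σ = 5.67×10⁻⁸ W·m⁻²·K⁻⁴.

Balance: αS·A = εσ·2A·T⁴ ⇒ α/ε = 2σT⁴/S.
α/ε = 2·5.67×10⁻⁸·(272)⁴/1160 = 2·5.67×10⁻⁸·5.474×10⁹/1160.

α/ε ≈ 0.535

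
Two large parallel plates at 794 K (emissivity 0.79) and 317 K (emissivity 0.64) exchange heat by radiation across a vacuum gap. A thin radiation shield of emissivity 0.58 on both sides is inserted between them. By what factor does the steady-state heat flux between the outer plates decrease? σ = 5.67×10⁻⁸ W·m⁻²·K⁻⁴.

Without shield: q₀ = σΔ(T⁴)/(1/ε₁+1/ε₂−1) with denominator 1.828.
With shield the two gaps are in series; the resistances add: (1/ε₁+1/ε_s−1)+(1/ε_s+1/ε₂−1) = 1.990+2.287 = 4.277.
Heat-flux ratio q₀/q = 4.277/1.828.

factor ≈ 2.34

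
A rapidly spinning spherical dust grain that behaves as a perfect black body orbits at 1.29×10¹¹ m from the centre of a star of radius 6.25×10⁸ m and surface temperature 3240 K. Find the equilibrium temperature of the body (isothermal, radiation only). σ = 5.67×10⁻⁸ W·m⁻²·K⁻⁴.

T ≈ 159 K

The star's surface emits σT_*⁴; at distance d the flux is S = σT_*⁴(R_*/d)².
S = 5.67×10⁻⁸·(3240)⁴·(6.25×10⁸/1.29×10¹¹)² = 146.7 W/m².
For an isothermal sphere T⁴ = (1−a)S/(4σ) = 6.467×10⁸ K⁴.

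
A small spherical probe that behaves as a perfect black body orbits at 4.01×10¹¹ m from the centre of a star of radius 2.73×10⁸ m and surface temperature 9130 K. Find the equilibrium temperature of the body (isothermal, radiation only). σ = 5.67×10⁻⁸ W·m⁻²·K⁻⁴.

T ≈ 168 K

The star's surface emits σT_*⁴; at distance d the flux is S = σT_*⁴(R_*/d)².
S = 5.67×10⁻⁸·(9130)⁴·(2.73×10⁸/4.01×10¹¹)² = 182.6 W/m².
For an isothermal sphere T⁴ = (1−a)S/(4σ) = 8.051×10⁸ K⁴.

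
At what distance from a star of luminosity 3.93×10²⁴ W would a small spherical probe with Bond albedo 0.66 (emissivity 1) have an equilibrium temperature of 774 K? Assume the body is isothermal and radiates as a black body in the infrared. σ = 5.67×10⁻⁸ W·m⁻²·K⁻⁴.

d ≈ 1.14×10⁹ m

For an isothermal black-emitting sphere, (1−a)S·πr² = σ·4πr²·T⁴ ⇒ S = 4σT⁴/(1−a).
S = 4·5.67×10⁻⁸·(774)⁴/0.340 = 2.394×10⁵ W/m².
Flux falls as S = L/(4πd²), so d = √(L/(4πS)) = √(3.93×10²⁴/(4π·2.394×10⁵)).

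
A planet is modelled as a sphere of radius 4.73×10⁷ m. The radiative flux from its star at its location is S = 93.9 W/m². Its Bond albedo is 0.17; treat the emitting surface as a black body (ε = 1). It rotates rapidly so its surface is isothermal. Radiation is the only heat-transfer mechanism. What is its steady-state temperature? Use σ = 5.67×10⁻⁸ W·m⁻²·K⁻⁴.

At equilibrium, absorbed power = emitted power.
Absorbing cross-section = πr² = 7.029×10¹⁵ m²; emitting surface = 4πr² = 2.811×10¹⁶ m² (ratio 4).
(1−a)S·A_cross = εσ·A_surf·T⁴  ⇒  T⁴ = (1−a)S/(4σ).
T⁴ = 0.830·93.9/(4·5.67×10⁻⁸) = 3.436×10⁸ K⁴.
T = (3.436×10⁸)^(1/4).

T ≈ 136 K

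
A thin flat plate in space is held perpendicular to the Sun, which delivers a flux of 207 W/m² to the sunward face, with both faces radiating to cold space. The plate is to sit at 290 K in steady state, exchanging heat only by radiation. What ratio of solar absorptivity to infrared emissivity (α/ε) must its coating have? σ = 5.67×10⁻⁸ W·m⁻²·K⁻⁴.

α/ε ≈ 3.87

Balance: αS·A = εσ·2A·T⁴ ⇒ α/ε = 2σT⁴/S.
α/ε = 2·5.67×10⁻⁸·(290)⁴/207 = 2·5.67×10⁻⁸·7.073×10⁹/207.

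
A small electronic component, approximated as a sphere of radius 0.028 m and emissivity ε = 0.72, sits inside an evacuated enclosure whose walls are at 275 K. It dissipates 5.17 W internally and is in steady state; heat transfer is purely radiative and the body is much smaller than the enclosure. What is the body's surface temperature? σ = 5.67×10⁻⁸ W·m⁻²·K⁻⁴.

For a small grey body in a large enclosure, net radiated power = εσA(T⁴ − T_w⁴).
Steady state: P = εσA(T⁴ − T_w⁴) with A = 4πr² = 0.009852 m².
T⁴ = P/(εσA) + T_w⁴ = 5.17/(0.72·5.67×10⁻⁸·0.009852) + (275)⁴
    = 1.285×10¹⁰ + 5.719×10⁹ = 1.857×10¹⁰ K⁴.

T ≈ 369 K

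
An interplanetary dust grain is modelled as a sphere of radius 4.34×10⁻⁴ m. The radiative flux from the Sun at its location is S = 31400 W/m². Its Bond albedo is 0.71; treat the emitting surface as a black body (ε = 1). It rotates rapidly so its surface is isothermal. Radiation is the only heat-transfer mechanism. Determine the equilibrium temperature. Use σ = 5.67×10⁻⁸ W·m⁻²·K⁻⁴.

At equilibrium, absorbed power = emitted power.
Absorbing cross-section = πr² = 5.917×10⁻⁷ m²; emitting surface = 4πr² = 2.367×10⁻⁶ m² (ratio 4).
(1−a)S·A_cross = εσ·A_surf·T⁴  ⇒  T⁴ = (1−a)S/(4σ).
T⁴ = 0.290·31400/(4·5.67×10⁻⁸) = 4.015×10¹⁰ K⁴.
T = (4.015×10¹⁰)^(1/4).

T ≈ 448 K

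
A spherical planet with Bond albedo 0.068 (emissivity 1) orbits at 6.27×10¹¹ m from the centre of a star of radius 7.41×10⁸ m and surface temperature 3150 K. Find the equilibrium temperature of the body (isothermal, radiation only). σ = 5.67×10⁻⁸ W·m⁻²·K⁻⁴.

The star's surface emits σT_*⁴; at distance d the flux is S = σT_*⁴(R_*/d)².
S = 5.67×10⁻⁸·(3150)⁴·(7.41×10⁸/6.27×10¹¹)² = 7.797 W/m².
For an isothermal sphere T⁴ = (1−a)S/(4σ) = 3.204×10⁷ K⁴.

T ≈ 75.2 K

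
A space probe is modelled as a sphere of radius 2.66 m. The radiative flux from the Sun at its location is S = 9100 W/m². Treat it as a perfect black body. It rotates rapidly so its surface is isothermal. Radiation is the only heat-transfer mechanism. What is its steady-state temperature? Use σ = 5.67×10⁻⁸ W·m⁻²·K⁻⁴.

At equilibrium, absorbed power = emitted power.
Absorbing cross-section = πr² = 22.23 m²; emitting surface = 4πr² = 88.91 m² (ratio 4).
S·A_cross = εσ·A_surf·T⁴  ⇒  T⁴ = S/(4σ).
T⁴ = 1.00·9100/(4·5.67×10⁻⁸) = 4.012×10¹⁰ K⁴.
T = (4.012×10¹⁰)^(1/4).

T ≈ 448 K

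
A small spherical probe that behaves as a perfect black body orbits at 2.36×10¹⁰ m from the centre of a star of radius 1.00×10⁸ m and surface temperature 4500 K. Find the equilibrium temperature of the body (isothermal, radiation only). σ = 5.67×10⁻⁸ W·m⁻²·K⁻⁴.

T ≈ 207 K

The star's surface emits σT_*⁴; at distance d the flux is S = σT_*⁴(R_*/d)².
S = 5.67×10⁻⁸·(4500)⁴·(1.00×10⁸/2.36×10¹⁰)² = 417.5 W/m².
For an isothermal sphere T⁴ = (1−a)S/(4σ) = 1.841×10⁹ K⁴.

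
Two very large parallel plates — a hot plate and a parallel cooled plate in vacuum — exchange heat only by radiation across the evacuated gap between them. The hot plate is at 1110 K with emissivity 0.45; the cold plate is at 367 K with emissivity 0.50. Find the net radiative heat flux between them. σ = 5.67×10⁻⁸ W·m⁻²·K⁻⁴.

q ≈ 26400 W/m²

For two infinite grey parallel plates, q = σ(T₁⁴ − T₂⁴)/(1/ε₁ + 1/ε₂ − 1).
T₁⁴ − T₂⁴ = 1.518×10¹² − 1.814×10¹⁰ = 1.500×10¹² K⁴.
1/ε₁ + 1/ε₂ − 1 = 2.222 + 2.000 − 1 = 3.222.
q = 5.67×10⁻⁸ × 1.500×10¹² / 3.222.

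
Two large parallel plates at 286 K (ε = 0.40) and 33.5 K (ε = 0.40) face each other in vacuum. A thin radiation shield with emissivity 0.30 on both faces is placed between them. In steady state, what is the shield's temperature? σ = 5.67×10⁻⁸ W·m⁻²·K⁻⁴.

T_s ≈ 241 K

In steady state the net flux on the hot side equals that on the cold side.
σ(T₁⁴−T_s⁴)/D₁ = σ(T_s⁴−T₂⁴)/D₂, with D₁ = 1/ε₁+1/ε_s−1 = 4.833, D₂ = 1/ε_s+1/ε₂−1 = 4.833.
Solve for T_s⁴: T_s⁴ = (D₂·T₁⁴ + D₁·T₂⁴)/(D₁+D₂) = 3.346×10⁹ K⁴.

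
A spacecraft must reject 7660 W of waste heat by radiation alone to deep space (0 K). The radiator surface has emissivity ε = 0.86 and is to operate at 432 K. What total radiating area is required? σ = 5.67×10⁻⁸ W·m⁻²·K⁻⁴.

A ≈ 4.51 m²

P = εσA T⁴ ⇒ A = P/(εσT⁴).
T⁴ = 3.483×10¹⁰ K⁴.
A = 7660/(0.86 × 5.67×10⁻⁸ × 3.483×10¹⁰).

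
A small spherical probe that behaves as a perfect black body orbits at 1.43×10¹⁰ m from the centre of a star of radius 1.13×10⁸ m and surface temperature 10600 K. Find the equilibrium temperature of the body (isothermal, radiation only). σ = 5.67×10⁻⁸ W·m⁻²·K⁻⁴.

T ≈ 666 K

The star's surface emits σT_*⁴; at distance d the flux is S = σT_*⁴(R_*/d)².
S = 5.67×10⁻⁸·(10600)⁴·(1.13×10⁸/1.43×10¹⁰)² = 44700 W/m².
For an isothermal sphere T⁴ = (1−a)S/(4σ) = 1.971×10¹¹ K⁴.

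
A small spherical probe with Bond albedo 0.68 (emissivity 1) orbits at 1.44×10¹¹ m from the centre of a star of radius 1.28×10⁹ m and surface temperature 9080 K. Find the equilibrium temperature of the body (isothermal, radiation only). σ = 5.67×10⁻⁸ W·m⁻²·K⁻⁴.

T ≈ 455 K

The star's surface emits σT_*⁴; at distance d the flux is S = σT_*⁴(R_*/d)².
S = 5.67×10⁻⁸·(9080)⁴·(1.28×10⁹/1.44×10¹¹)² = 30450 W/m².
For an isothermal sphere T⁴ = (1−a)S/(4σ) = 4.297×10¹⁰ K⁴.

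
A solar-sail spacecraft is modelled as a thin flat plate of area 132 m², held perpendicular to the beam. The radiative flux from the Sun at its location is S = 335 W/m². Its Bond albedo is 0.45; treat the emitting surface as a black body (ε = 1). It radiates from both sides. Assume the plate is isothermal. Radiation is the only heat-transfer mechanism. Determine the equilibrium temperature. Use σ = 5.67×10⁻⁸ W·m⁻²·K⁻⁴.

T ≈ 201 K

At equilibrium, absorbed power = emitted power.
Absorbing cross-section = A = 132.0 m²; emitting surface = 2A = 264.0 m² (ratio 2).
(1−a)S·A_cross = εσ·A_surf·T⁴  ⇒  T⁴ = (1−a)S/(2σ).
T⁴ = 0.550·335/(2·5.67×10⁻⁸) = 1.625×10⁹ K⁴.
T = (1.625×10⁹)^(1/4).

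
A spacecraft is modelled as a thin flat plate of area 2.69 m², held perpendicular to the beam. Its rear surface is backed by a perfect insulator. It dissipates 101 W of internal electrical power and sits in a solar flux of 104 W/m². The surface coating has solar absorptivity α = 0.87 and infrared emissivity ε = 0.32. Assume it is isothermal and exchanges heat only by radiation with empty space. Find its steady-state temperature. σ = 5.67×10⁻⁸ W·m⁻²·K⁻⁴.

T ≈ 290 K

At steady state, absorbed solar power + internal power = radiated power.
Absorbed: α·S·A_cross = 0.87·104·2.690 = 243.4 W (cross-section A).
Total input = 243.4 + 101 = 344.4 W.
Radiated: εσ·A_surf·T⁴ with A_surf = A = 2.690 m².
T⁴ = 344.4/(0.32·5.67×10⁻⁸·2.690) = 7.056×10⁹ K⁴.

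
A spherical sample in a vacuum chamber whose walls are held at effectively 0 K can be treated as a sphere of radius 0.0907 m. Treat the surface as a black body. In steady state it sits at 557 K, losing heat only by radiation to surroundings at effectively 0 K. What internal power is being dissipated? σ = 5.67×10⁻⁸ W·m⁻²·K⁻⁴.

P ≈ 564 W

Steady state: P = εσA T⁴.
A = 4πr² = 0.1034 m²; T⁴ = (557)⁴ = 9.625×10¹⁰ K⁴.
P = 1.0 × 5.67×10⁻⁸ × 0.1034 × 9.625×10¹⁰.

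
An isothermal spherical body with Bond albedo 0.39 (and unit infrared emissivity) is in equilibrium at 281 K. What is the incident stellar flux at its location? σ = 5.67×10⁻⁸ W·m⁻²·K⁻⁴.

S ≈ 2320 W/m²

(1−a)S·πr² = σ·4πr²·T⁴ ⇒ S = 4σT⁴/(1−a).
S = 4·5.67×10⁻⁸·6.235×10⁹/0.610.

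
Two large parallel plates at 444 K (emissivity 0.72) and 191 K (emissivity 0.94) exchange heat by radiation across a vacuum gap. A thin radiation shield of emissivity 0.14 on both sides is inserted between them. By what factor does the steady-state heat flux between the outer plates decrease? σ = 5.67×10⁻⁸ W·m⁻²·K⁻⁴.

factor ≈ 10.1

Without shield: q₀ = σΔ(T⁴)/(1/ε₁+1/ε₂−1) with denominator 1.453.
With shield the two gaps are in series; the resistances add: (1/ε₁+1/ε_s−1)+(1/ε_s+1/ε₂−1) = 7.532+7.207 = 14.74.
Heat-flux ratio q₀/q = 14.74/1.453.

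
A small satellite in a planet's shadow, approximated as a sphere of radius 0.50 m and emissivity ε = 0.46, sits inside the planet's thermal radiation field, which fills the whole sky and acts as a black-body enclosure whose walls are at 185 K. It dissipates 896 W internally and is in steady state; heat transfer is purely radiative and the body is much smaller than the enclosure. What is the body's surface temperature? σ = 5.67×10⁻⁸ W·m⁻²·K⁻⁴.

For a small grey body in a large enclosure, net radiated power = εσA(T⁴ − T_w⁴).
Steady state: P = εσA(T⁴ − T_w⁴) with A = 4πr² = 3.142 m².
T⁴ = P/(εσA) + T_w⁴ = 896/(0.46·5.67×10⁻⁸·3.142) + (185)⁴
    = 1.093×10¹⁰ + 1.171×10⁹ = 1.211×10¹⁰ K⁴.

T ≈ 332 K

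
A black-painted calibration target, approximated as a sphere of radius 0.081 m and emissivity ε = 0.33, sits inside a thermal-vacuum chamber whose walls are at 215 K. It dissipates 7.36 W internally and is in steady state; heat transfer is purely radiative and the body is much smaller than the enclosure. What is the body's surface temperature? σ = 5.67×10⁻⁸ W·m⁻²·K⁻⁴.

T ≈ 288 K

For a small grey body in a large enclosure, net radiated power = εσA(T⁴ − T_w⁴).
Steady state: P = εσA(T⁴ − T_w⁴) with A = 4πr² = 0.08245 m².
T⁴ = P/(εσA) + T_w⁴ = 7.36/(0.33·5.67×10⁻⁸·0.08245) + (215)⁴
    = 4.771×10⁹ + 2.137×10⁹ = 6.908×10⁹ K⁴.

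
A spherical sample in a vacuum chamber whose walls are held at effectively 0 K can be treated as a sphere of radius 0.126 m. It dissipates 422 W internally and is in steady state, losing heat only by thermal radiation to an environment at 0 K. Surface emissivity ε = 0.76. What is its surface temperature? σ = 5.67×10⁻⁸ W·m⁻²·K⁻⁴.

T ≈ 471 K

Steady state: internal power = radiated power, P = εσA T⁴.
Radiating area A = 4πr² = 0.1995 m².
T⁴ = P/(εσA) = 422/(0.76·5.67×10⁻⁸·0.1995) = 4.909×10¹⁰ K⁴.
T = (4.909×10¹⁰)^(1/4).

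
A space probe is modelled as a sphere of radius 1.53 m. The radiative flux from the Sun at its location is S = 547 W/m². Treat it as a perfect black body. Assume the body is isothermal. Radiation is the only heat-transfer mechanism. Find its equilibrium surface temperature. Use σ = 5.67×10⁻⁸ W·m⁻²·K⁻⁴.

At equilibrium, absorbed power = emitted power.
Absorbing cross-section = πr² = 7.354 m²; emitting surface = 4πr² = 29.42 m² (ratio 4).
S·A_cross = εσ·A_surf·T⁴  ⇒  T⁴ = S/(4σ).
T⁴ = 1.00·547/(4·5.67×10⁻⁸) = 2.412×10⁹ K⁴.
T = (2.412×10⁹)^(1/4).

T ≈ 222 K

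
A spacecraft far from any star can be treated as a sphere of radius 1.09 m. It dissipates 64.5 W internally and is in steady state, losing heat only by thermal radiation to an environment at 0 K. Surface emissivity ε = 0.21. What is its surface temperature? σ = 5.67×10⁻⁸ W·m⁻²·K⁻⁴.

Steady state: internal power = radiated power, P = εσA T⁴.
Radiating area A = 4πr² = 14.93 m².
T⁴ = P/(εσA) = 64.5/(0.21·5.67×10⁻⁸·14.93) = 3.628×10⁸ K⁴.
T = (3.628×10⁸)^(1/4).

T ≈ 138 K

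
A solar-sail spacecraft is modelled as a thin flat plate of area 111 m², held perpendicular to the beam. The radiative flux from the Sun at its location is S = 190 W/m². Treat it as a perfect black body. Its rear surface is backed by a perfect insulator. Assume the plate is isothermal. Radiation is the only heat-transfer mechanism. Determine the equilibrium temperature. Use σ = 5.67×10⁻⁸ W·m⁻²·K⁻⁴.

At equilibrium, absorbed power = emitted power.
Absorbing cross-section = A = 111.0 m²; emitting surface = A = 111.0 m² (ratio 1).
S·A_cross = εσ·A_surf·T⁴  ⇒  T⁴ = S/(1σ).
T⁴ = 1.00·190/(1·5.67×10⁻⁸) = 3.351×10⁹ K⁴.
T = (3.351×10⁹)^(1/4).

T ≈ 241 K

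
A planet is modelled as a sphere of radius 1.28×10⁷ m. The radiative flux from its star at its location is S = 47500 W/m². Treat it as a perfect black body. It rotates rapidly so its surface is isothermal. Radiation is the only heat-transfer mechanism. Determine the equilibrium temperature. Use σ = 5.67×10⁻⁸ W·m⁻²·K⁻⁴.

T ≈ 676 K

At equilibrium, absorbed power = emitted power.
Absorbing cross-section = πr² = 5.147×10¹⁴ m²; emitting surface = 4πr² = 2.059×10¹⁵ m² (ratio 4).
S·A_cross = εσ·A_surf·T⁴  ⇒  T⁴ = S/(4σ).
T⁴ = 1.00·47500/(4·5.67×10⁻⁸) = 2.094×10¹¹ K⁴.
T = (2.094×10¹¹)^(1/4).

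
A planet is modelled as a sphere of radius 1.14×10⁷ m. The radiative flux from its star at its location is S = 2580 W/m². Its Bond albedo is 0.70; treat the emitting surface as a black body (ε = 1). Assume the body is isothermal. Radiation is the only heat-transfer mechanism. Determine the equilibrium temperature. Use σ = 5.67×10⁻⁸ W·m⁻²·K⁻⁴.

T ≈ 242 K

At equilibrium, absorbed power = emitted power.
Absorbing cross-section = πr² = 4.083×10¹⁴ m²; emitting surface = 4πr² = 1.633×10¹⁵ m² (ratio 4).
(1−a)S·A_cross = εσ·A_surf·T⁴  ⇒  T⁴ = (1−a)S/(4σ).
T⁴ = 0.300·2580/(4·5.67×10⁻⁸) = 3.413×10⁹ K⁴.
T = (3.413×10⁹)^(1/4).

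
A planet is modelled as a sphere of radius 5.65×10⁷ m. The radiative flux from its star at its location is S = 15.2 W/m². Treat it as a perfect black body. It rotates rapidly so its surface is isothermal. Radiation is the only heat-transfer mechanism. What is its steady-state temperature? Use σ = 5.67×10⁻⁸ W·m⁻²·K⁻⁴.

T ≈ 90.5 K

At equilibrium, absorbed power = emitted power.
Absorbing cross-section = πr² = 1.003×10¹⁶ m²; emitting surface = 4πr² = 4.011×10¹⁶ m² (ratio 4).
S·A_cross = εσ·A_surf·T⁴  ⇒  T⁴ = S/(4σ).
T⁴ = 1.00·15.2/(4·5.67×10⁻⁸) = 6.702×10⁷ K⁴.
T = (6.702×10⁷)^(1/4).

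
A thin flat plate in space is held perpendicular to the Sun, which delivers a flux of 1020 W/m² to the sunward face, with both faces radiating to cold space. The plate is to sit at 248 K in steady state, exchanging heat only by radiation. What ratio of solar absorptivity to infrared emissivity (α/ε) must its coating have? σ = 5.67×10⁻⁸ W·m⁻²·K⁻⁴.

α/ε ≈ 0.421

Balance: αS·A = εσ·2A·T⁴ ⇒ α/ε = 2σT⁴/S.
α/ε = 2·5.67×10⁻⁸·(248)⁴/1020 = 2·5.67×10⁻⁸·3.783×10⁹/1020.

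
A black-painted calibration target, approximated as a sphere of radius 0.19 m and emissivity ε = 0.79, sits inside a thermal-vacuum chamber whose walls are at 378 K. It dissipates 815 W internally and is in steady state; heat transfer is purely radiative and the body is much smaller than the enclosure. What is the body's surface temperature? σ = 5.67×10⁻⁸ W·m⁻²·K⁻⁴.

For a small grey body in a large enclosure, net radiated power = εσA(T⁴ − T_w⁴).
Steady state: P = εσA(T⁴ − T_w⁴) with A = 4πr² = 0.4536 m².
T⁴ = P/(εσA) + T_w⁴ = 815/(0.79·5.67×10⁻⁸·0.4536) + (378)⁴
    = 4.011×10¹⁰ + 2.042×10¹⁰ = 6.052×10¹⁰ K⁴.

T ≈ 496 K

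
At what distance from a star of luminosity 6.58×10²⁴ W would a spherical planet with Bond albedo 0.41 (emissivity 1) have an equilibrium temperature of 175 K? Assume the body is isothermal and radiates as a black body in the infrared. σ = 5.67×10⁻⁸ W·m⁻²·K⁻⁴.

d ≈ 3.81×10¹⁰ m

For an isothermal black-emitting sphere, (1−a)S·πr² = σ·4πr²·T⁴ ⇒ S = 4σT⁴/(1−a).
S = 4·5.67×10⁻⁸·(175)⁴/0.590 = 360.5 W/m².
Flux falls as S = L/(4πd²), so d = √(L/(4πS)) = √(6.58×10²⁴/(4π·360.5)).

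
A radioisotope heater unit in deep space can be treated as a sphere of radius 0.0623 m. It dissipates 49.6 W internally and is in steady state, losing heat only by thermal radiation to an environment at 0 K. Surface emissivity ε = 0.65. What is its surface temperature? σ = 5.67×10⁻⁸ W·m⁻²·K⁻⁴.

T ≈ 408 K

Steady state: internal power = radiated power, P = εσA T⁴.
Radiating area A = 4πr² = 0.04877 m².
T⁴ = P/(εσA) = 49.6/(0.65·5.67×10⁻⁸·0.04877) = 2.759×10¹⁰ K⁴.
T = (2.759×10¹⁰)^(1/4).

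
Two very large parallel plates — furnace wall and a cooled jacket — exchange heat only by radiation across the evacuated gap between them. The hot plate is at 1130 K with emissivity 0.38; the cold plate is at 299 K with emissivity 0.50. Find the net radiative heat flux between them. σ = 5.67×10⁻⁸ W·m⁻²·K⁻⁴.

For two infinite grey parallel plates, q = σ(T₁⁴ − T₂⁴)/(1/ε₁ + 1/ε₂ − 1).
T₁⁴ − T₂⁴ = 1.630×10¹² − 7.993×10⁹ = 1.622×10¹² K⁴.
1/ε₁ + 1/ε₂ − 1 = 2.632 + 2.000 − 1 = 3.632.
q = 5.67×10⁻⁸ × 1.622×10¹² / 3.632.

q ≈ 25300 W/m²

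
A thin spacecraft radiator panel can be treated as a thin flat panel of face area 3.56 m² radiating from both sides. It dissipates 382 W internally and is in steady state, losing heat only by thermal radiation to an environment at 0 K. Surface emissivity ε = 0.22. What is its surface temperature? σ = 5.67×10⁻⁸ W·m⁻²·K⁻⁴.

T ≈ 256 K

Steady state: internal power = radiated power, P = εσA T⁴.
Radiating area A = 2·3.56 = 7.120 m².
T⁴ = P/(εσA) = 382/(0.22·5.67×10⁻⁸·7.120) = 4.301×10⁹ K⁴.
T = (4.301×10⁹)^(1/4).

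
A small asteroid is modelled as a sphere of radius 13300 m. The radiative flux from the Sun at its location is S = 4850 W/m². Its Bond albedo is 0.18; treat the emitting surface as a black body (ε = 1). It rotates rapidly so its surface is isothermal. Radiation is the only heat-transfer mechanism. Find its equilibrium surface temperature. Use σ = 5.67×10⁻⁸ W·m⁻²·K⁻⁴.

T ≈ 364 K

At equilibrium, absorbed power = emitted power.
Absorbing cross-section = πr² = 5.557×10⁸ m²; emitting surface = 4πr² = 2.223×10⁹ m² (ratio 4).
(1−a)S·A_cross = εσ·A_surf·T⁴  ⇒  T⁴ = (1−a)S/(4σ).
T⁴ = 0.820·4850/(4·5.67×10⁻⁸) = 1.754×10¹⁰ K⁴.
T = (1.754×10¹⁰)^(1/4).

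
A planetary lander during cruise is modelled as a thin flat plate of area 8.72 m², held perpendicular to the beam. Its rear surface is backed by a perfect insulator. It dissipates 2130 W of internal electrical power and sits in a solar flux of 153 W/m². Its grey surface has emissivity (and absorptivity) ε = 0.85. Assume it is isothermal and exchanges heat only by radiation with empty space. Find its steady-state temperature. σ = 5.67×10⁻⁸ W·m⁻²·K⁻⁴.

T ≈ 297 K

At steady state, absorbed solar power + internal power = radiated power.
Absorbed: α·S·A_cross = 0.85·153·8.720 = 1134 W (cross-section A).
Total input = 1134 + 2130 = 3264 W.
Radiated: εσ·A_surf·T⁴ with A_surf = A = 8.720 m².
T⁴ = 3264/(0.85·5.67×10⁻⁸·8.720) = 7.767×10⁹ K⁴.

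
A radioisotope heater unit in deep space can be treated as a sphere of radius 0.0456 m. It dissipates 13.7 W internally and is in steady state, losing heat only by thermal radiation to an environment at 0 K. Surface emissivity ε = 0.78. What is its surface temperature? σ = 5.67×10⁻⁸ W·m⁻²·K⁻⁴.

Steady state: internal power = radiated power, P = εσA T⁴.
Radiating area A = 4πr² = 0.02613 m².
T⁴ = P/(εσA) = 13.7/(0.78·5.67×10⁻⁸·0.02613) = 1.186×10¹⁰ K⁴.
T = (1.186×10¹⁰)^(1/4).

T ≈ 330 K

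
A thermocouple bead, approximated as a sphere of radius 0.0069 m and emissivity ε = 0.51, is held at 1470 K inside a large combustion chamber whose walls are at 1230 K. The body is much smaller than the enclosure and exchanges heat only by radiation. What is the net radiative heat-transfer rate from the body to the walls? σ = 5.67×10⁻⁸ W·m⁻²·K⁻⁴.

P_net ≈ 41.2 W

For a small grey body in a large enclosure: P_net = εσA(T_body⁴ − T_wall⁴).
A = 4πr² = 5.983×10⁻⁴ m²; T_body⁴ − T_wall⁴ = 4.669×10¹² − 2.289×10¹² = 2.381×10¹² K⁴.
|P_net| = 0.51·5.67×10⁻⁸·5.983×10⁻⁴·2.381×10¹².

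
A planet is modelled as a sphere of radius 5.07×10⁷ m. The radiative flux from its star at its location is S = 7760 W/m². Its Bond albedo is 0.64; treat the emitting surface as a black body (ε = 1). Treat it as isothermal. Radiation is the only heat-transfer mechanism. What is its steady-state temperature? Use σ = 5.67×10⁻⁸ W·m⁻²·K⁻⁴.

At equilibrium, absorbed power = emitted power.
Absorbing cross-section = πr² = 8.075×10¹⁵ m²; emitting surface = 4πr² = 3.230×10¹⁶ m² (ratio 4).
(1−a)S·A_cross = εσ·A_surf·T⁴  ⇒  T⁴ = (1−a)S/(4σ).
T⁴ = 0.360·7760/(4·5.67×10⁻⁸) = 1.232×10¹⁰ K⁴.
T = (1.232×10¹⁰)^(1/4).

T ≈ 333 K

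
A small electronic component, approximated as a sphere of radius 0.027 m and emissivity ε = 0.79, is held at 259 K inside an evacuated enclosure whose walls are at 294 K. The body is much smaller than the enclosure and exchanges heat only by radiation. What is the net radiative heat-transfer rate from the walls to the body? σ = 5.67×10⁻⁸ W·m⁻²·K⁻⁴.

For a small grey body in a large enclosure: P_net = εσA(T_body⁴ − T_wall⁴).
A = 4πr² = 0.009161 m²; T_body⁴ − T_wall⁴ = 4.500×10⁹ − 7.471×10⁹ = -2.971×10⁹ K⁴.
|P_net| = 0.79·5.67×10⁻⁸·0.009161·2.971×10⁹.

P_net ≈ 1.22 W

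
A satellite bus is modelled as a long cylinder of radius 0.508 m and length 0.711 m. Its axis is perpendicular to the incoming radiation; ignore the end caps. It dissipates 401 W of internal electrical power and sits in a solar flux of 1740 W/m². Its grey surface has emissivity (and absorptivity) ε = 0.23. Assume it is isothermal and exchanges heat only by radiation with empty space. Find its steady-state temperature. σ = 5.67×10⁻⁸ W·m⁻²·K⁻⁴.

At steady state, absorbed solar power + internal power = radiated power.
Absorbed: α·S·A_cross = 0.23·1740·0.7224 = 289.1 W (cross-section 2rL).
Total input = 289.1 + 401 = 690.1 W.
Radiated: εσ·A_surf·T⁴ with A_surf = 2πrL = 2.269 m².
T⁴ = 690.1/(0.23·5.67×10⁻⁸·2.269) = 2.332×10¹⁰ K⁴.

T ≈ 391 K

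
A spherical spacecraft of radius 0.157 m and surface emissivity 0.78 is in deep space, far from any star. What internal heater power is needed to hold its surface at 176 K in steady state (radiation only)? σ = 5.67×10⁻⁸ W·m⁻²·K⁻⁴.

P ≈ 13.1 W

P = εσ·4πr²·T⁴.
4πr² = 0.3097 m²; T⁴ = 9.595×10⁸ K⁴.
P = 0.78·5.67×10⁻⁸·0.3097·9.595×10⁸.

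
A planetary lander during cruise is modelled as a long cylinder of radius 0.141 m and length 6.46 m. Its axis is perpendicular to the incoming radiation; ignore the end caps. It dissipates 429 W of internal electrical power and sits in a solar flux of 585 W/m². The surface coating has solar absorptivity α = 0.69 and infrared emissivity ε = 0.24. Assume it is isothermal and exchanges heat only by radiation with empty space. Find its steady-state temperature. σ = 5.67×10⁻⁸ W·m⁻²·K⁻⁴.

At steady state, absorbed solar power + internal power = radiated power.
Absorbed: α·S·A_cross = 0.69·585·1.822 = 735.3 W (cross-section 2rL).
Total input = 735.3 + 429 = 1164 W.
Radiated: εσ·A_surf·T⁴ with A_surf = 2πrL = 5.723 m².
T⁴ = 1164/(0.24·5.67×10⁻⁸·5.723) = 1.495×10¹⁰ K⁴.

T ≈ 350 K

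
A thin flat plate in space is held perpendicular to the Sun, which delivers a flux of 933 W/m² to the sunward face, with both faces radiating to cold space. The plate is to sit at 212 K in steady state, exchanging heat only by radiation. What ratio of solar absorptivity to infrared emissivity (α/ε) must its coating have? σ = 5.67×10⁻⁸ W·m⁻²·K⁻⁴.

α/ε ≈ 0.246

Balance: αS·A = εσ·2A·T⁴ ⇒ α/ε = 2σT⁴/S.
α/ε = 2·5.67×10⁻⁸·(212)⁴/933 = 2·5.67×10⁻⁸·2.020×10⁹/933.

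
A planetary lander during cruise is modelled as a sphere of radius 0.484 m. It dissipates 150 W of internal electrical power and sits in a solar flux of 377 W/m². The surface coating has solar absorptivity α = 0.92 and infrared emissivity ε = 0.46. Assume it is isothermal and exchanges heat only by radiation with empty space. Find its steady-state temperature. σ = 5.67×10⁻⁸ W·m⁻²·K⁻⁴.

T ≈ 270 K

At steady state, absorbed solar power + internal power = radiated power.
Absorbed: α·S·A_cross = 0.92·377·0.7359 = 255.3 W (cross-section πr²).
Total input = 255.3 + 150 = 405.3 W.
Radiated: εσ·A_surf·T⁴ with A_surf = 4πr² = 2.944 m².
T⁴ = 405.3/(0.46·5.67×10⁻⁸·2.944) = 5.278×10⁹ K⁴.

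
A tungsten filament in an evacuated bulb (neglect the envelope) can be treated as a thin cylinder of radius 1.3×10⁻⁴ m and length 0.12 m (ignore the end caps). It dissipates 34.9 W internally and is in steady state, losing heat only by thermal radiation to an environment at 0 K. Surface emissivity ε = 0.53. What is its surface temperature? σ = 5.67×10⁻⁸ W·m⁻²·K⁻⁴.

T ≈ 1860 K

Steady state: internal power = radiated power, P = εσA T⁴.
Radiating area A = 2πrL = 9.802×10⁻⁵ m².
T⁴ = P/(εσA) = 34.9/(0.53·5.67×10⁻⁸·9.802×10⁻⁵) = 1.185×10¹³ K⁴.
T = (1.185×10¹³)^(1/4).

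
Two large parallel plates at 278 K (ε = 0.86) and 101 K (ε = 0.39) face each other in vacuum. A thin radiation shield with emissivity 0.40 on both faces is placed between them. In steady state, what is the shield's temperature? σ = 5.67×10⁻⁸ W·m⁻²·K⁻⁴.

T_s ≈ 246 K

In steady state the net flux on the hot side equals that on the cold side.
σ(T₁⁴−T_s⁴)/D₁ = σ(T_s⁴−T₂⁴)/D₂, with D₁ = 1/ε₁+1/ε_s−1 = 2.663, D₂ = 1/ε_s+1/ε₂−1 = 4.064.
Solve for T_s⁴: T_s⁴ = (D₂·T₁⁴ + D₁·T₂⁴)/(D₁+D₂) = 3.650×10⁹ K⁴.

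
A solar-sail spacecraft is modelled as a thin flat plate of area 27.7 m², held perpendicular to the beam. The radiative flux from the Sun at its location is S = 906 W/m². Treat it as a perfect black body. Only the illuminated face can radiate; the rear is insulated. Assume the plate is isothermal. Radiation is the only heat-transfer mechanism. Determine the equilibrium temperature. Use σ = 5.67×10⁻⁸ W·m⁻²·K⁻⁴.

T ≈ 356 K

At equilibrium, absorbed power = emitted power.
Absorbing cross-section = A = 27.70 m²; emitting surface = A = 27.70 m² (ratio 1).
S·A_cross = εσ·A_surf·T⁴  ⇒  T⁴ = S/(1σ).
T⁴ = 1.00·906/(1·5.67×10⁻⁸) = 1.598×10¹⁰ K⁴.
T = (1.598×10¹⁰)^(1/4).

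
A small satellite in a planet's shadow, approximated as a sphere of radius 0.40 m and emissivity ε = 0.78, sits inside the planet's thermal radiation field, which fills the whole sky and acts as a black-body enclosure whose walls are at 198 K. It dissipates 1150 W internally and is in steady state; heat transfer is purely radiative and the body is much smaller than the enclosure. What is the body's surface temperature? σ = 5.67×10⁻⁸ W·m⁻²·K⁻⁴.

For a small grey body in a large enclosure, net radiated power = εσA(T⁴ − T_w⁴).
Steady state: P = εσA(T⁴ − T_w⁴) with A = 4πr² = 2.011 m².
T⁴ = P/(εσA) + T_w⁴ = 1150/(0.78·5.67×10⁻⁸·2.011) + (198)⁴
    = 1.293×10¹⁰ + 1.537×10⁹ = 1.447×10¹⁰ K⁴.

T ≈ 347 K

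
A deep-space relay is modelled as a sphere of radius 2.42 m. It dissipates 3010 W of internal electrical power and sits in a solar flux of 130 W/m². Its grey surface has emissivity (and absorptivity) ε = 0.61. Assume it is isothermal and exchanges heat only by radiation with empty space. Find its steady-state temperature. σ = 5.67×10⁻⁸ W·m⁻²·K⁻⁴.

At steady state, absorbed solar power + internal power = radiated power.
Absorbed: α·S·A_cross = 0.61·130·18.40 = 1459 W (cross-section πr²).
Total input = 1459 + 3010 = 4469 W.
Radiated: εσ·A_surf·T⁴ with A_surf = 4πr² = 73.59 m².
T⁴ = 4469/(0.61·5.67×10⁻⁸·73.59) = 1.756×10⁹ K⁴.

T ≈ 205 K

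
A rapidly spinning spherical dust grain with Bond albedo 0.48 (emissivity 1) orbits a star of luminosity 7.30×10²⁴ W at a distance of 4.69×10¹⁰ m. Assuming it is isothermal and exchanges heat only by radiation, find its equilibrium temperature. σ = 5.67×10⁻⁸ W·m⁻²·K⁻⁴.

First find the stellar flux at distance d: S = L/(4πd²) = 7.30×10²⁴/(4π·(4.69×10¹⁰)²) = 264.1 W/m².
For an isothermal sphere, absorbed (1−a)S·πr² = emitted σ·4πr²·T⁴, so T⁴ = (1−a)S/(4σ).
T⁴ = 0.520·264.1/(4·5.67×10⁻⁸) = 6.055×10⁸ K⁴.

T ≈ 157 K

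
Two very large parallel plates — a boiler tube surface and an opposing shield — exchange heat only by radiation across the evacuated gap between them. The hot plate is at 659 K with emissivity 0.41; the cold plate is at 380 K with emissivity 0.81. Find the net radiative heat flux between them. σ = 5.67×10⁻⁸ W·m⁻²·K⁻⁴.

For two infinite grey parallel plates, q = σ(T₁⁴ − T₂⁴)/(1/ε₁ + 1/ε₂ − 1).
T₁⁴ − T₂⁴ = 1.886×10¹¹ − 2.085×10¹⁰ = 1.677×10¹¹ K⁴.
1/ε₁ + 1/ε₂ − 1 = 2.439 + 1.235 − 1 = 2.674.
q = 5.67×10⁻⁸ × 1.677×10¹¹ / 2.674.

q ≈ 3560 W/m²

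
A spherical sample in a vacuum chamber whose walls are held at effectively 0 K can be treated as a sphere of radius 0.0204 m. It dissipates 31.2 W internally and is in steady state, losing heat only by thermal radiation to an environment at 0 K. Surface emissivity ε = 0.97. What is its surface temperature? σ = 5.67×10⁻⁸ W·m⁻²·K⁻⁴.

Steady state: internal power = radiated power, P = εσA T⁴.
Radiating area A = 4πr² = 0.005230 m².
T⁴ = P/(εσA) = 31.2/(0.97·5.67×10⁻⁸·0.005230) = 1.085×10¹¹ K⁴.
T = (1.085×10¹¹)^(1/4).

T ≈ 574 K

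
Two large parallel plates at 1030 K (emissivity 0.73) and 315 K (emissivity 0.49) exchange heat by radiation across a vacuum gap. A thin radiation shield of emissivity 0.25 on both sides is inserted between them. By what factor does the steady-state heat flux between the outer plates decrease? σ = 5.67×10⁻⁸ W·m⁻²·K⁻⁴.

Without shield: q₀ = σΔ(T⁴)/(1/ε₁+1/ε₂−1) with denominator 2.411.
With shield the two gaps are in series; the resistances add: (1/ε₁+1/ε_s−1)+(1/ε_s+1/ε₂−1) = 4.370+5.041 = 9.411.
Heat-flux ratio q₀/q = 9.411/2.411.

factor ≈ 3.90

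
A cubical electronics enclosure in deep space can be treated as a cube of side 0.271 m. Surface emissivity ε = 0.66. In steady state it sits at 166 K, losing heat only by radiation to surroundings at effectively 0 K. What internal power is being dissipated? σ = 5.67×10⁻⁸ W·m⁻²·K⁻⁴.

Steady state: P = εσA T⁴.
A = 6L² = 0.4406 m²; T⁴ = (166)⁴ = 7.593×10⁸ K⁴.
P = 0.66 × 5.67×10⁻⁸ × 0.4406 × 7.593×10⁸.

P ≈ 12.5 W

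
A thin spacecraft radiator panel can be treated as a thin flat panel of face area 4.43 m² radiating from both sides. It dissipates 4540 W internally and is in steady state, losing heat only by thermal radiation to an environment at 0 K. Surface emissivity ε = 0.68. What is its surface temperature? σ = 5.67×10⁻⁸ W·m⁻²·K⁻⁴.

Steady state: internal power = radiated power, P = εσA T⁴.
Radiating area A = 2·4.43 = 8.860 m².
T⁴ = P/(εσA) = 4540/(0.68·5.67×10⁻⁸·8.860) = 1.329×10¹⁰ K⁴.
T = (1.329×10¹⁰)^(1/4).

T ≈ 340 K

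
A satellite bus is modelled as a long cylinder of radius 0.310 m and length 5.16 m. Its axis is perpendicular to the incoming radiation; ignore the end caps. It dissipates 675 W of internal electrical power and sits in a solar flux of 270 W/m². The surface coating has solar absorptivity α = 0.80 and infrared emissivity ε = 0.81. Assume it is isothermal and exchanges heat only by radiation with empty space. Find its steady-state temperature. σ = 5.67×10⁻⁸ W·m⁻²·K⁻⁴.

At steady state, absorbed solar power + internal power = radiated power.
Absorbed: α·S·A_cross = 0.80·270·3.199 = 691.0 W (cross-section 2rL).
Total input = 691.0 + 675 = 1366 W.
Radiated: εσ·A_surf·T⁴ with A_surf = 2πrL = 10.05 m².
T⁴ = 1366/(0.81·5.67×10⁻⁸·10.05) = 2.959×10⁹ K⁴.

T ≈ 233 K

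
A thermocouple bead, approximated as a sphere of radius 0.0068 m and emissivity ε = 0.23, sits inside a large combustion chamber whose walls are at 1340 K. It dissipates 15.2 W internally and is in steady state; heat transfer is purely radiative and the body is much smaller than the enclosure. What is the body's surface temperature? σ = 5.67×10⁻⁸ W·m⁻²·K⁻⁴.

For a small grey body in a large enclosure, net radiated power = εσA(T⁴ − T_w⁴).
Steady state: P = εσA(T⁴ − T_w⁴) with A = 4πr² = 5.811×10⁻⁴ m².
T⁴ = P/(εσA) + T_w⁴ = 15.2/(0.23·5.67×10⁻⁸·5.811×10⁻⁴) + (1340)⁴
    = 2.006×10¹² + 3.224×10¹² = 5.230×10¹² K⁴.

T ≈ 1510 K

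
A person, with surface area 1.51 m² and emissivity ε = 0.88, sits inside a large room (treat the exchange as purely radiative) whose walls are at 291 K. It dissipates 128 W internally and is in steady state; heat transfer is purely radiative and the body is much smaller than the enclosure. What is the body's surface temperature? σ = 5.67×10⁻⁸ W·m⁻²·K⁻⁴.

T ≈ 307 K

For a small grey body in a large enclosure, net radiated power = εσA(T⁴ − T_w⁴).
Steady state: P = εσA(T⁴ − T_w⁴) with A = 1.51 m².
T⁴ = P/(εσA) + T_w⁴ = 128/(0.88·5.67×10⁻⁸·1.510) + (291)⁴
    = 1.699×10⁹ + 7.171×10⁹ = 8.870×10⁹ K⁴.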